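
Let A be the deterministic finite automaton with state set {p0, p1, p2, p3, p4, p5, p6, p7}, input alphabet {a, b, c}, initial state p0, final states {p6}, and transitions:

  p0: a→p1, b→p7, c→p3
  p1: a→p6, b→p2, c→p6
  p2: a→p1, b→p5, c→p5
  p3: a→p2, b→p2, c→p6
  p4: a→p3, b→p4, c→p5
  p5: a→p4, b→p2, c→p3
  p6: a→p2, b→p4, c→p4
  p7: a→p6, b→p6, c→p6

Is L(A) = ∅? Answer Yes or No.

The string aa is accepted: the run p0 → p1 → p6 ends in the accepting state p6.
Since at least one string is accepted, L(A) is not empty.

No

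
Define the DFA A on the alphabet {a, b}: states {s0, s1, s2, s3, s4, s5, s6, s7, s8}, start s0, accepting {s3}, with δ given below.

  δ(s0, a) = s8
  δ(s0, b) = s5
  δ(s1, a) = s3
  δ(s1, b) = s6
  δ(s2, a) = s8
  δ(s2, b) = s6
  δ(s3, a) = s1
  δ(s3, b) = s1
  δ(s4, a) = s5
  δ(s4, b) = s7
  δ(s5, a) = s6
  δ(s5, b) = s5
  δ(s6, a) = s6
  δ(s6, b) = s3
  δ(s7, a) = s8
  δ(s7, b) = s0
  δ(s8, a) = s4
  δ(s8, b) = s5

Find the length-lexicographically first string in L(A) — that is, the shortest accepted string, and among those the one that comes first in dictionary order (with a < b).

bab

A breadth-first search from s0 reaches an accepting state first via the path s0 → s5 → s6 → s3 on input bab.
No string of length < 3 is accepted (BFS exhausts all shorter strings without reaching an accepting state), and bab is the lexicographically least accepting string of length 3.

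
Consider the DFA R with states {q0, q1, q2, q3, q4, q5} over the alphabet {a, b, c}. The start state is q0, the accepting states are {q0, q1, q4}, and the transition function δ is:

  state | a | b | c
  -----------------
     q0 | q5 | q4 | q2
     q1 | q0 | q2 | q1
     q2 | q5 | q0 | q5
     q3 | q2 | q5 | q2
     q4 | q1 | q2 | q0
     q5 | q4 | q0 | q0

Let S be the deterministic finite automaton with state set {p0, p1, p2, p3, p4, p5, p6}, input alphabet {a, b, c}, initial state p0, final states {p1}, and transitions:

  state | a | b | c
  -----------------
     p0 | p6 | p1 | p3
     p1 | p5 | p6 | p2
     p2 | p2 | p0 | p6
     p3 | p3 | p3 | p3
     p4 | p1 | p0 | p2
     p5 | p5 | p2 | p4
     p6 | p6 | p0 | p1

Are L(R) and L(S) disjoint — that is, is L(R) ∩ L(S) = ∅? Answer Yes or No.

No

The string b is accepted by both R and S.
Hence L(R) ∩ L(S) ≠ ∅.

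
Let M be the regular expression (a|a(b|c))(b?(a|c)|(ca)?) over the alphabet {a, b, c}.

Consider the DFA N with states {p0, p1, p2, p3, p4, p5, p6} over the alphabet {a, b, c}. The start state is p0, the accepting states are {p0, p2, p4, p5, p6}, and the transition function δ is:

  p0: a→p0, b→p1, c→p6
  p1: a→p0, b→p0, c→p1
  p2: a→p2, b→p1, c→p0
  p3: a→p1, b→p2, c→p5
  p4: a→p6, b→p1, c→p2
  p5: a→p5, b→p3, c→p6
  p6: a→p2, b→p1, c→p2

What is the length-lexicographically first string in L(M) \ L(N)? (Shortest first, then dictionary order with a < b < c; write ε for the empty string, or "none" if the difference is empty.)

ab

The string ab is accepted by M but not by N.
No shorter string lies in the difference, and ab is the lexicographically first length-2 string in L(M) \ L(N).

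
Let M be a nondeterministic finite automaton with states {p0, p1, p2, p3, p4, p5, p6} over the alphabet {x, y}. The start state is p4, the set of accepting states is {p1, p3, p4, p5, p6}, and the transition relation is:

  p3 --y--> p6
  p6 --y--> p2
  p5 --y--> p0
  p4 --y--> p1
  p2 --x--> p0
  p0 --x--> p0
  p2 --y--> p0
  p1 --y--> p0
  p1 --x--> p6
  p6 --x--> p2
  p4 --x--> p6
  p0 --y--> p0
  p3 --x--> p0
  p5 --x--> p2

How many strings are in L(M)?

4

The useful subgraph on states {p1, p4, p6} is acyclic, so L(M) is finite; the longest accepting path visits 3 useful states, giving maximum string length 2.
Counting accepting paths from p4 by length: 1 of length 0, 2 of length 1, 1 of length 2. Total 4.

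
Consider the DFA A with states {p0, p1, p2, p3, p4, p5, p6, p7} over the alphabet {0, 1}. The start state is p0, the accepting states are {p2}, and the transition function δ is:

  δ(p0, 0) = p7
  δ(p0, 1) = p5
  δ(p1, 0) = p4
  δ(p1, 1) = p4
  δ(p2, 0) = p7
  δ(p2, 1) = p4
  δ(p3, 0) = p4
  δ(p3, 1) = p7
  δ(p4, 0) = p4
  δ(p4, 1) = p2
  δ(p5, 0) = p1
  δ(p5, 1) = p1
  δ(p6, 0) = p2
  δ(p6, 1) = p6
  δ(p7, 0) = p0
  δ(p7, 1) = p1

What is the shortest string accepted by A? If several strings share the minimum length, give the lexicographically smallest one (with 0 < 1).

0101

A breadth-first search from p0 reaches an accepting state first via the path p0 → p7 → p1 → p4 → p2 on input 0101.
No string of length < 4 is accepted (BFS exhausts all shorter strings without reaching an accepting state), and 0101 is the lexicographically least accepting string of length 4.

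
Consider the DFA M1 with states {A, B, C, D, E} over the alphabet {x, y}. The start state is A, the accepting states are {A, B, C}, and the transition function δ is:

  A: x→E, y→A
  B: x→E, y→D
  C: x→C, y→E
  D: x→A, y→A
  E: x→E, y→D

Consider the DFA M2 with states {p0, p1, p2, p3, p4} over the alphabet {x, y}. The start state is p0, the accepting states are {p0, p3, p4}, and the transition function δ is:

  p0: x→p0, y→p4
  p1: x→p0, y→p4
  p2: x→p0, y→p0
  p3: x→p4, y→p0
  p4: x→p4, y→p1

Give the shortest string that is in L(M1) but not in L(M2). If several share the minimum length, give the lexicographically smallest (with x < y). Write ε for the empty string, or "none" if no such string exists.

The string yy is accepted by M1 but not by M2.
No shorter string lies in the difference, and yy is the lexicographically first length-2 string in L(M1) \ L(M2).

yy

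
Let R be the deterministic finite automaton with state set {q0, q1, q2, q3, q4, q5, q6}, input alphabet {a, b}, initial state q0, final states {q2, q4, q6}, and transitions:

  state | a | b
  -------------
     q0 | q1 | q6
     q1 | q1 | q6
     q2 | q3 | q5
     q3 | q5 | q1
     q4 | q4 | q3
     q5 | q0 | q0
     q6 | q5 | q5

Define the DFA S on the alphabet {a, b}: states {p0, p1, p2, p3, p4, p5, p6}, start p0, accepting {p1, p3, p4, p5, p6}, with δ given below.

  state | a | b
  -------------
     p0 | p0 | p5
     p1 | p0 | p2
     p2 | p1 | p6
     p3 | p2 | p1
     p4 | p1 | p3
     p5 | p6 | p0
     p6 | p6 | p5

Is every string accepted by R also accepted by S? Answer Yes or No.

The string babb is in L(R) but not in L(S).
So L(R) ⊄ L(S).

No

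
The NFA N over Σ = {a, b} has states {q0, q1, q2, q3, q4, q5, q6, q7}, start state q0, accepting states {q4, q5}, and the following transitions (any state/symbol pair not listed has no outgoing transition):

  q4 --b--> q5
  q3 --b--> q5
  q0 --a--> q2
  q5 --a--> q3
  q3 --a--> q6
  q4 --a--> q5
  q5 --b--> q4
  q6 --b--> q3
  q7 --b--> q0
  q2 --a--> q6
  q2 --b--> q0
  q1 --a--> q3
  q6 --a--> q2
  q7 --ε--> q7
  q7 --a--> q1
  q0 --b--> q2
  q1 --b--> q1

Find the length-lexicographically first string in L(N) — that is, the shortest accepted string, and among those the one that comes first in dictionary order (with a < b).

aabb

A breadth-first search from q0 reaches an accepting state first via the path q0 → q2 → q6 → q3 → q5 on input aabb.
No string of length < 4 is accepted (BFS exhausts all shorter strings without reaching an accepting state), and aabb is the lexicographically least accepting string of length 4.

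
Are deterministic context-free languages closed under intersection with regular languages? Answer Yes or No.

Run the DPDA and a DFA for the regular language in lock-step (product of the two finite controls, one shared stack, the DFA component advancing only on genuine input moves); the result is still deterministic and accepts when both components accept.
So the deterministic context-free languages are closed under intersection with a regular language.

Yes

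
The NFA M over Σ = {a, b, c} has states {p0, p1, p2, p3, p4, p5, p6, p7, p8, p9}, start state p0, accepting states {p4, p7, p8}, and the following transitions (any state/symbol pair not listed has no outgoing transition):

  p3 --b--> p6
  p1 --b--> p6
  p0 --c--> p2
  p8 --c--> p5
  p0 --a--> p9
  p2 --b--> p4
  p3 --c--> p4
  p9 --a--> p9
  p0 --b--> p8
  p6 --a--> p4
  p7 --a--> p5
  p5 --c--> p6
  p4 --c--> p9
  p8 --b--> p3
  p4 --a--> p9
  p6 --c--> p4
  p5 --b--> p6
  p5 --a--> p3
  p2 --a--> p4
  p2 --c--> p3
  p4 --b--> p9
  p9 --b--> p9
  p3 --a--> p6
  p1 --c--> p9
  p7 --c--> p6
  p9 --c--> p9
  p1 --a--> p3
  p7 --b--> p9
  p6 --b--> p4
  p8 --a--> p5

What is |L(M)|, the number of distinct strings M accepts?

43

The useful subgraph on states {p0, p2, p3, p4, p5, p6, p8} is acyclic, so L(M) is finite; the longest accepting path visits 6 useful states, giving maximum string length 5.
Counting accepting paths from p0 by length: 1 of length 1, 2 of length 2, 2 of length 3, 26 of length 4, 12 of length 5. Total 43.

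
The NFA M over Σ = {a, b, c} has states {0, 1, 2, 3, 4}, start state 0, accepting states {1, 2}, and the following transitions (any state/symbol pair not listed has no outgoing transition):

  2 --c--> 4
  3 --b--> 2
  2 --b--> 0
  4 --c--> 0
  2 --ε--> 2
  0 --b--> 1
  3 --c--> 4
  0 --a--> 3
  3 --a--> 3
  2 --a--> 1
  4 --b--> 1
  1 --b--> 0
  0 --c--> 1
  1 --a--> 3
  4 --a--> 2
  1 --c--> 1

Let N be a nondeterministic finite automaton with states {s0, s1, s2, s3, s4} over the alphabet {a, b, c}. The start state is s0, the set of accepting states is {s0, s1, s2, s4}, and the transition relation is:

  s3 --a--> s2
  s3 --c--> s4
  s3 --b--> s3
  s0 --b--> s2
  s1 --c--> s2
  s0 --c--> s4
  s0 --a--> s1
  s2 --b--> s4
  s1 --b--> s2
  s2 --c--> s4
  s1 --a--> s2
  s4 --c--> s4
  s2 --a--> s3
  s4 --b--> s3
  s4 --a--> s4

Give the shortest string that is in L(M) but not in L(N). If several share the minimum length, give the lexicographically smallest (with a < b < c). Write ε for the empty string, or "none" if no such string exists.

aba

The string aba is accepted by M but not by N.
No shorter string lies in the difference, and aba is the lexicographically first length-3 string in L(M) \ L(N).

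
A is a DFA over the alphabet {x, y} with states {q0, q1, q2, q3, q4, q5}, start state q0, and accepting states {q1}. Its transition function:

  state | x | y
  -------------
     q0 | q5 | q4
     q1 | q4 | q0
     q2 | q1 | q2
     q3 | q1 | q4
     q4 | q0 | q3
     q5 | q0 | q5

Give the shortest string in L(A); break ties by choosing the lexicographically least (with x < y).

yyx

A breadth-first search from q0 reaches an accepting state first via the path q0 → q4 → q3 → q1 on input yyx.
No string of length < 3 is accepted (BFS exhausts all shorter strings without reaching an accepting state), and yyx is the lexicographically least accepting string of length 3.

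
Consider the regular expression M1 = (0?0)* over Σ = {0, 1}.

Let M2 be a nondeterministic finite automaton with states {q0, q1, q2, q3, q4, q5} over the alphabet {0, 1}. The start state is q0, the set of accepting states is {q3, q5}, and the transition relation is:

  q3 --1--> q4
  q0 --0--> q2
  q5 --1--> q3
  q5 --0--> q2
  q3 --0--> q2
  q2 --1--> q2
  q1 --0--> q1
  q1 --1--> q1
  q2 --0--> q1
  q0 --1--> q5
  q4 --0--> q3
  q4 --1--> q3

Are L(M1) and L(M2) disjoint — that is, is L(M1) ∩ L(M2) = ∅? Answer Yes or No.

Yes

Converting the expression M1 to a DFA (subset construction, then merging equivalent states) gives the minimal DFA with states {r0, r1}, start state r0, accepting states {r0} and transitions r0: 0→r0, 1→r1; r1: 0→r1, 1→r1.
Exploring the product automaton M1 × M2 from the start pair (r0, q0), following both machines on each input symbol, reaches 8 state pairs: (r0, q0), (r0, q2), (r1, q5), (r0, q1), (r1, q2), (r1, q3), (r1, q1), (r1, q4).
M1 accepts in {r0} and M2 accepts in {q3, q5}; no reachable pair has both components accepting, so no string drives both machines to acceptance simultaneously and L(M1) ∩ L(M2) = ∅.
So no string is accepted by both, and the intersection is empty.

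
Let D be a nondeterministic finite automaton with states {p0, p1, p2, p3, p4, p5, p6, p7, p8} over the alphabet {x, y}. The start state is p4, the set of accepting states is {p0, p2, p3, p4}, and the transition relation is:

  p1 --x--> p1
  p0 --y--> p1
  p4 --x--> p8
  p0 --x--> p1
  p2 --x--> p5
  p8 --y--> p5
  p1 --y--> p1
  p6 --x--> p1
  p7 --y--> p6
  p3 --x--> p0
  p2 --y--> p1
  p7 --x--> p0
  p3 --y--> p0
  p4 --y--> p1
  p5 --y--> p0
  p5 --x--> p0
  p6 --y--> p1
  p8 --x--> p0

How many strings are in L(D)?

The useful subgraph on states {p0, p4, p5, p8} is acyclic, so L(D) is finite; the longest accepting path visits 4 useful states, giving maximum string length 3.
Counting accepting paths from p4 by length: 1 of length 0, 1 of length 2, 2 of length 3. Total 4.

4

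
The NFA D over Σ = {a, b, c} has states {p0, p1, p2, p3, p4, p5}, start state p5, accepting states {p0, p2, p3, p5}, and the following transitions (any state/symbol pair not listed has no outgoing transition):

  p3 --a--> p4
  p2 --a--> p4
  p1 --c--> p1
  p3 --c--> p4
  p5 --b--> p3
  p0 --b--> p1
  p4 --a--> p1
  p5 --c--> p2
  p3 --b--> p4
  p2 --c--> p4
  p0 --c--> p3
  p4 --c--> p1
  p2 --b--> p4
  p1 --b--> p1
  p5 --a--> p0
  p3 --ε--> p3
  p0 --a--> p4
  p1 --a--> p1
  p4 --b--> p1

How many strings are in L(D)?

The useful subgraph on states {p0, p2, p3, p5} is acyclic, so L(D) is finite; the longest accepting path visits 3 useful states, giving maximum string length 2.
Counting accepting paths from p5 by length: 1 of length 0, 3 of length 1, 1 of length 2. Total 5.

5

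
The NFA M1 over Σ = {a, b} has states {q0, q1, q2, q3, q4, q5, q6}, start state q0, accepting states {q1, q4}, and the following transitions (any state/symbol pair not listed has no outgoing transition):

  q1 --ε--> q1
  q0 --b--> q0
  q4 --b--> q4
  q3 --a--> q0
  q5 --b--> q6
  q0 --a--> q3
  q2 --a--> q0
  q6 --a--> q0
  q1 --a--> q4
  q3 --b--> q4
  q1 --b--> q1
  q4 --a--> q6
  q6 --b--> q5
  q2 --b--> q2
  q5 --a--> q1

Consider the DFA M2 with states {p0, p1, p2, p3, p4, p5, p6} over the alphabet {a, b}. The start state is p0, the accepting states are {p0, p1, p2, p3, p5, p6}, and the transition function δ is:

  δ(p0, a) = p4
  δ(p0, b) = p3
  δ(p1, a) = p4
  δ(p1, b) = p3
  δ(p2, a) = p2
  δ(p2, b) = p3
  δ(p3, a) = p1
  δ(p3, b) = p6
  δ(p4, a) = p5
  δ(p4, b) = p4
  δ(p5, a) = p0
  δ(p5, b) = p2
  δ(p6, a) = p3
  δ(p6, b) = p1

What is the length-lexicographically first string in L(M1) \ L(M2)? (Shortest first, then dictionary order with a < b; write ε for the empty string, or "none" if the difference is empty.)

The string ab is accepted by M1 but not by M2.
No shorter string lies in the difference, and ab is the lexicographically first length-2 string in L(M1) \ L(M2).

ab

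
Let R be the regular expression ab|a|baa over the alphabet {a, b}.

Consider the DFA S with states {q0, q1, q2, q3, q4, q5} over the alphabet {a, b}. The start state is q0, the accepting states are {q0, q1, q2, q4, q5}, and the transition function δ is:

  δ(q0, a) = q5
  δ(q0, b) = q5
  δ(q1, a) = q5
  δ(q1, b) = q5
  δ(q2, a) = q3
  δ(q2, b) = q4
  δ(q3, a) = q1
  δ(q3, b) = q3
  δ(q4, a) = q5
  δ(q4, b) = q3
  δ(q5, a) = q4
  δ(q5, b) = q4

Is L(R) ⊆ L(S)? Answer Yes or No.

Converting the expression R to a DFA (subset construction, then merging equivalent states) gives the minimal DFA with states {r0, r1, r2, r3, r4, r5}, start state r0, accepting states {r1, r4} and transitions r0: a→r1, b→r2; r1: a→r3, b→r4; r2: a→r5, b→r3; r3: a→r3, b→r3; r4: a→r3, b→r3; r5: a→r4, b→r3.
Exploring the product automaton R × S from the start pair (r0, q0), following both machines on each input symbol, reaches 10 state pairs: (r0, q0), (r1, q5), (r2, q5), (r3, q4), (r4, q4), (r5, q4), (r3, q5), (r3, q3), (r4, q5), (r3, q1).
R accepts in {r1, r4} and S accepts in {q0, q1, q2, q4, q5}. The reachable pairs whose R-component is accepting are (r1, q5), (r4, q4), (r4, q5); in each of them the S-component is accepting too, so the product for L(R) \ L(S) (R-component accepting, S-component rejecting) has no reachable accepting pair and the difference is empty.
Hence every string in L(R) is also in L(S).

Yes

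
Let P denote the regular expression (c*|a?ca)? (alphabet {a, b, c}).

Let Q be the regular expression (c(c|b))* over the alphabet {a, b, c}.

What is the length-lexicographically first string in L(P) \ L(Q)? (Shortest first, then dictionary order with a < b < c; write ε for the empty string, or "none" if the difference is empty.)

c

The string c is accepted by P but not by Q.
No shorter string lies in the difference, and c is the lexicographically first length-1 string in L(P) \ L(Q).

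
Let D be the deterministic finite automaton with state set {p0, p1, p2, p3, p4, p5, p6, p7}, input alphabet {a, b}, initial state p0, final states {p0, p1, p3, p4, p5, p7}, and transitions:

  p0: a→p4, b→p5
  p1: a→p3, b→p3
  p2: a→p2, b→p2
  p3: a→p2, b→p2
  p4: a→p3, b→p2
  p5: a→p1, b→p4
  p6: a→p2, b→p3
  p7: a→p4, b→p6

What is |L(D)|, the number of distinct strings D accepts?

9

The useful subgraph on states {p0, p1, p3, p4, p5} is acyclic, so L(D) is finite; the longest accepting path visits 4 useful states, giving maximum string length 3.
Counting accepting paths from p0 by length: 1 of length 0, 2 of length 1, 3 of length 2, 3 of length 3. Total 9.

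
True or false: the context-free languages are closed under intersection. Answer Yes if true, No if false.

No

{aⁿbⁿcᵐ : m,n≥0} and {aᵐbⁿcⁿ : m,n≥0} are both context-free, but their intersection {aⁿbⁿcⁿ : n≥0} is not (pumping lemma).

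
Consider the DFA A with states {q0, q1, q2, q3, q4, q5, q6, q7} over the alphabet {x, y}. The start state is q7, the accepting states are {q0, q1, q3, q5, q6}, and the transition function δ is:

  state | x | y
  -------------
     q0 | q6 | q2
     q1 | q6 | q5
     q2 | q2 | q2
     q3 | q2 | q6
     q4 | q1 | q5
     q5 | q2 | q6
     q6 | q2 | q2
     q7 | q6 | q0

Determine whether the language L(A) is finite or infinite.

The useful states (reachable from q7 and able to reach an accepting state) are {q0, q6, q7}.
Restricted to these states the transition graph has no cycle, so every accepting path has bounded length and L is finite.

finite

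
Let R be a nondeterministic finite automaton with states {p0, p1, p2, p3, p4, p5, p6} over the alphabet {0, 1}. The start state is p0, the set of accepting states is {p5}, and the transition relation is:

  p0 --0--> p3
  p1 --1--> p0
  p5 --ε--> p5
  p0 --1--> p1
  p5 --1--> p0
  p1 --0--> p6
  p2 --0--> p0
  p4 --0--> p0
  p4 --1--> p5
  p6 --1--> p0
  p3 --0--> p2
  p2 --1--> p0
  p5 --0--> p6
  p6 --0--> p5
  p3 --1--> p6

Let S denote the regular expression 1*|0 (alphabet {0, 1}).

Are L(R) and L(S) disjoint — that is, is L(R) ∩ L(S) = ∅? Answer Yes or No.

Converting the expression S to a DFA (subset construction, then merging equivalent states) gives the minimal DFA with states {s0, s1, s2, s3}, start state s0, accepting states {s0, s1, s2} and transitions s0: 0→s1, 1→s2; s1: 0→s3, 1→s3; s2: 0→s3, 1→s2; s3: 0→s3, 1→s3.
Exploring the product automaton R × S from the start pair (p0, s0), following both machines on each input symbol, reaches 10 state pairs: (p0, s0), (p3, s1), (p1, s2), (p2, s3), (p6, s3), (p0, s2), (p0, s3), (p5, s3), (p3, s3), (p1, s3).
R accepts in {p5} and S accepts in {s0, s1, s2}; no reachable pair has both components accepting, so no string drives both machines to acceptance simultaneously and L(R) ∩ L(S) = ∅.
So no string is accepted by both, and the intersection is empty.

Yes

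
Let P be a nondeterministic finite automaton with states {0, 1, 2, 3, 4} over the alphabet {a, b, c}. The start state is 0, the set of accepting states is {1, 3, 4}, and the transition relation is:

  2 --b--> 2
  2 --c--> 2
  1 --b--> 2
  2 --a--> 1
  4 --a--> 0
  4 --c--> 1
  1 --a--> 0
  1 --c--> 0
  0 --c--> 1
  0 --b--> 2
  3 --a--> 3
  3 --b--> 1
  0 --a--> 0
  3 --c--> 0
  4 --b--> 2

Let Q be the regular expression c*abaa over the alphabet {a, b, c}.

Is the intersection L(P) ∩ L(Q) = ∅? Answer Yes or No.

Yes

Converting the expression Q to a DFA (subset construction, then merging equivalent states) gives the minimal DFA with states {q0, q1, q2, q3, q4, q5}, start state q0, accepting states {q5} and transitions q0: a→q1, b→q2, c→q0; q1: a→q2, b→q3, c→q2; q2: a→q2, b→q2, c→q2; q3: a→q4, b→q2, c→q2; q4: a→q5, b→q2, c→q2; q5: a→q2, b→q2, c→q2.
Exploring the product automaton P × Q from the start pair (0, q0), following both machines on each input symbol, reaches 9 state pairs: (0, q0), (0, q1), (2, q2), (1, q0), (0, q2), (2, q3), (1, q2), (1, q4), (0, q5).
P accepts in {1, 3, 4} and Q accepts in {q5}; no reachable pair has both components accepting, so no string drives both machines to acceptance simultaneously and L(P) ∩ L(Q) = ∅.
So no string is accepted by both, and the intersection is empty.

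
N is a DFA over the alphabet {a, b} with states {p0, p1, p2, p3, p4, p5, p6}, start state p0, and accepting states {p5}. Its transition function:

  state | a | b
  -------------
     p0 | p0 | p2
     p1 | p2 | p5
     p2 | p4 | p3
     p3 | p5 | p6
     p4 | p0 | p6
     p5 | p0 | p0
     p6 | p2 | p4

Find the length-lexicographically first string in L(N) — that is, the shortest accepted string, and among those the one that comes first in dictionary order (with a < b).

A breadth-first search from p0 reaches an accepting state first via the path p0 → p2 → p3 → p5 on input bba.
No string of length < 3 is accepted (BFS exhausts all shorter strings without reaching an accepting state), and bba is the lexicographically least accepting string of length 3.

bba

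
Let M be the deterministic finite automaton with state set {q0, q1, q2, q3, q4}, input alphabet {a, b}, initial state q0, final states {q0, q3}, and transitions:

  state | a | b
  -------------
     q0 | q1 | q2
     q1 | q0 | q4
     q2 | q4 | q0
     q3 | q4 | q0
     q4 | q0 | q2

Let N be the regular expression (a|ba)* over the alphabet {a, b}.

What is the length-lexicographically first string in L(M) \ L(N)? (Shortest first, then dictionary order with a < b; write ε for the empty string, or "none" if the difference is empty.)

The string bb is accepted by M but not by N.
No shorter string lies in the difference, and bb is the lexicographically first length-2 string in L(M) \ L(N).

bb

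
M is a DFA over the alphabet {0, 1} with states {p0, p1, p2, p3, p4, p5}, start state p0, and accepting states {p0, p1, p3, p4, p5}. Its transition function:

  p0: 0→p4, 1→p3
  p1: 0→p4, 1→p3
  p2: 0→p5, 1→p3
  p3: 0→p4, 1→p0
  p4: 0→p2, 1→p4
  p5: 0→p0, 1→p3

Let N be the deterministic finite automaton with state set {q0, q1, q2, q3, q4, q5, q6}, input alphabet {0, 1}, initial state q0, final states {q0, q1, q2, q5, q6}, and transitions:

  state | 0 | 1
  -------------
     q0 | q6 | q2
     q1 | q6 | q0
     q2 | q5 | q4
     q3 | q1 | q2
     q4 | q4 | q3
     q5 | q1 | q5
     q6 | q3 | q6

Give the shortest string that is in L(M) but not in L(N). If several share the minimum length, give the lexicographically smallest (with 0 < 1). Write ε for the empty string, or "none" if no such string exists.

The string 11 is accepted by M but not by N.
No shorter string lies in the difference, and 11 is the lexicographically first length-2 string in L(M) \ L(N).

11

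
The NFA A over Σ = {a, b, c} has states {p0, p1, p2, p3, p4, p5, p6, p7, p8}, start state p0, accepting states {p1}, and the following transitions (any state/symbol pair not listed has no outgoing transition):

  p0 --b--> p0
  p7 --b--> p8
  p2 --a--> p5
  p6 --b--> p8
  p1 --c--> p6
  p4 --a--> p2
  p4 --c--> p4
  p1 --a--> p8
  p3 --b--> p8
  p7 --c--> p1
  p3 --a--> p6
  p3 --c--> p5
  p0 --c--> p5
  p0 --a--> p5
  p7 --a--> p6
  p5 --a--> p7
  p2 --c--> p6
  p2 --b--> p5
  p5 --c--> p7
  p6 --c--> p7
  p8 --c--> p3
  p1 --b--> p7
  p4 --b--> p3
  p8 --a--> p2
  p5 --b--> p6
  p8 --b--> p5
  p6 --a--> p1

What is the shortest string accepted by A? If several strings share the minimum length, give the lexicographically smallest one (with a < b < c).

aac

A breadth-first search from p0 reaches an accepting state first via the path p0 → p5 → p7 → p1 on input aac.
No string of length < 3 is accepted (BFS exhausts all shorter strings without reaching an accepting state), and aac is the lexicographically least accepting string of length 3.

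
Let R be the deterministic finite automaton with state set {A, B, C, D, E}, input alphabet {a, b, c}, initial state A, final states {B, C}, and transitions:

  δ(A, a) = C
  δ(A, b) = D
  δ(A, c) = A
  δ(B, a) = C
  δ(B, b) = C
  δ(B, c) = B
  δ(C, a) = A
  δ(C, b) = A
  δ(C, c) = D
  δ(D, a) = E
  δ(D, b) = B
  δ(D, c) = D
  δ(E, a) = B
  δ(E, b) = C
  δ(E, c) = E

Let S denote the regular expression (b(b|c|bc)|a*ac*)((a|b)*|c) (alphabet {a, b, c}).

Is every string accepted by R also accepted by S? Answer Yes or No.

No

The string ca is in L(R) but not in L(S).
So L(R) ⊄ L(S).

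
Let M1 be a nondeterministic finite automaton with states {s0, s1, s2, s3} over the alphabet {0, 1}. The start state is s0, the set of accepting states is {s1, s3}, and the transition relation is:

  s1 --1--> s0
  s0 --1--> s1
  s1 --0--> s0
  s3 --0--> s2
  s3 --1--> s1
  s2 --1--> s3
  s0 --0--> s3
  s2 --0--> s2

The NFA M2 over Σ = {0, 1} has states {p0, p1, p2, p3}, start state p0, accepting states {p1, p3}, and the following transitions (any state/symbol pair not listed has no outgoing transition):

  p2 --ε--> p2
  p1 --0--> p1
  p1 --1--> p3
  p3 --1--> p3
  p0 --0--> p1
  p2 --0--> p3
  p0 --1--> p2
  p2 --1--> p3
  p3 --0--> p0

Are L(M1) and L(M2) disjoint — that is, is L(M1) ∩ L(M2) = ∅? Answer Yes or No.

No

The string 0 is accepted by both M1 and M2.
Hence L(M1) ∩ L(M2) ≠ ∅.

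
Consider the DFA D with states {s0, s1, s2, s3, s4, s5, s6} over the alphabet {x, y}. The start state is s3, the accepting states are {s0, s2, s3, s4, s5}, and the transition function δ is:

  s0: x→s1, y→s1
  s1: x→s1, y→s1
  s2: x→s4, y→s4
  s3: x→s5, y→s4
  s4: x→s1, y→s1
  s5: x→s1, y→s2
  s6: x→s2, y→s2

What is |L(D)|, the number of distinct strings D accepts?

6

The useful subgraph on states {s2, s3, s4, s5} is acyclic, so L(D) is finite; the longest accepting path visits 4 useful states, giving maximum string length 3.
Counting accepting paths from s3 by length: 1 of length 0, 2 of length 1, 1 of length 2, 2 of length 3. Total 6.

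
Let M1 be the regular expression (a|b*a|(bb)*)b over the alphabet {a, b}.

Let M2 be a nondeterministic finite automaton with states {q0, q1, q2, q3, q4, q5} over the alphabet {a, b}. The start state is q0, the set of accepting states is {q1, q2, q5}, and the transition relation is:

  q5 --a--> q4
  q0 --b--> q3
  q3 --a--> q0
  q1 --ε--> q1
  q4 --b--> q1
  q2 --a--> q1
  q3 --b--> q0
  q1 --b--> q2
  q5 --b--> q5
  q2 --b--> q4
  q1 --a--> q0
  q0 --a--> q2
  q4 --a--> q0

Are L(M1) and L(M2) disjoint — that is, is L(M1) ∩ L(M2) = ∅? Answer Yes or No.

Yes

Converting the expression M1 to a DFA (subset construction, then merging equivalent states) gives the minimal DFA with states {r0, r1, r2, r3, r4}, start state r0, accepting states {r2, r4} and transitions r0: a→r1, b→r2; r1: a→r3, b→r4; r2: a→r1, b→r0; r3: a→r3, b→r3; r4: a→r3, b→r3.
Exploring the product automaton M1 × M2 from the start pair (r0, q0), following both machines on each input symbol, reaches 11 state pairs: (r0, q0), (r1, q2), (r2, q3), (r3, q1), (r4, q4), (r1, q0), (r3, q0), (r3, q2), (r4, q3), (r3, q3), (r3, q4).
M1 accepts in {r2, r4} and M2 accepts in {q1, q2, q5}; no reachable pair has both components accepting, so no string drives both machines to acceptance simultaneously and L(M1) ∩ L(M2) = ∅.
So no string is accepted by both, and the intersection is empty.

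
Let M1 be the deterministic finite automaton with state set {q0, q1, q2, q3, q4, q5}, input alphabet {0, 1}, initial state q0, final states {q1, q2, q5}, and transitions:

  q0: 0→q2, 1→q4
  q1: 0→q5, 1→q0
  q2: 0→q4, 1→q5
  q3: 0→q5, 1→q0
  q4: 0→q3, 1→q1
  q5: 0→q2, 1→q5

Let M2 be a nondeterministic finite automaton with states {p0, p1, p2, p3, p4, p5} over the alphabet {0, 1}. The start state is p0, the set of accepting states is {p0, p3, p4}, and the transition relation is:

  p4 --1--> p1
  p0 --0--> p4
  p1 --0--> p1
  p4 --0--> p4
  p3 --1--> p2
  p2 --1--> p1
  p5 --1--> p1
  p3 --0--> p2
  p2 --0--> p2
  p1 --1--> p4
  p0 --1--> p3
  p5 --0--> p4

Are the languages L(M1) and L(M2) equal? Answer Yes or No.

The string 01 is accepted by M1 but rejected by M2.
So L(M1) ≠ L(M2).

No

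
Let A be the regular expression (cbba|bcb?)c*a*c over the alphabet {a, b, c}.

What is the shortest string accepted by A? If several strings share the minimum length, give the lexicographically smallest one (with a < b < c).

bcc

By inspection of the expression, no string of length less than 3 matches, and bcc is the lexicographically first match of length 3.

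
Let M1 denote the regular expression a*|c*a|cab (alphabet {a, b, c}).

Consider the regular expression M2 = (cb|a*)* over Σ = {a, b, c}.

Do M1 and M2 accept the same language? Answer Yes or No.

The string ca is accepted by M1 but rejected by M2.
So L(M1) ≠ L(M2).

No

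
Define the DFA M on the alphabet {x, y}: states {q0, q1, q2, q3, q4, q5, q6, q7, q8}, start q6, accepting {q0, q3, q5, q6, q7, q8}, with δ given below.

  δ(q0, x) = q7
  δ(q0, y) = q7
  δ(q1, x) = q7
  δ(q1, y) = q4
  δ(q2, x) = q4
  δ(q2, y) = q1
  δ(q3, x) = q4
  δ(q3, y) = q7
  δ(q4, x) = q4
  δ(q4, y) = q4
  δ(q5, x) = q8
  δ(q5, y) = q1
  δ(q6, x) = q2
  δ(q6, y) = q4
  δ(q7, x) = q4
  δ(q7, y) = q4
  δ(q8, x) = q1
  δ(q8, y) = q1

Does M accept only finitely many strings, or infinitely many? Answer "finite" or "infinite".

The useful states (reachable from q6 and able to reach an accepting state) are {q1, q2, q6, q7}.
Restricted to these states the transition graph has no cycle, so every accepting path has bounded length and L is finite.

finite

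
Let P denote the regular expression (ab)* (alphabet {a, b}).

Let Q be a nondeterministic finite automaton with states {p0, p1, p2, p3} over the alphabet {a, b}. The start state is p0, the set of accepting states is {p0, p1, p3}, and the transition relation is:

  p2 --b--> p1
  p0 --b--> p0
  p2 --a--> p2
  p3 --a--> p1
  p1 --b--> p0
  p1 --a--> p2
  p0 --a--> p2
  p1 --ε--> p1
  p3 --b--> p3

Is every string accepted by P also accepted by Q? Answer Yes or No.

Converting the expression P to a DFA (subset construction, then merging equivalent states) gives the minimal DFA with states {r0, r1, r2}, start state r0, accepting states {r0} and transitions r0: a→r1, b→r2; r1: a→r2, b→r0; r2: a→r2, b→r2.
Exploring the product automaton P × Q from the start pair (r0, p0), following both machines on each input symbol, reaches 6 state pairs: (r0, p0), (r1, p2), (r2, p0), (r2, p2), (r0, p1), (r2, p1).
P accepts in {r0} and Q accepts in {p0, p1, p3}. The reachable pairs whose P-component is accepting are (r0, p0), (r0, p1); in each of them the Q-component is accepting too, so the product for L(P) \ L(Q) (P-component accepting, Q-component rejecting) has no reachable accepting pair and the difference is empty.
Hence every string in L(P) is also in L(Q).

Yes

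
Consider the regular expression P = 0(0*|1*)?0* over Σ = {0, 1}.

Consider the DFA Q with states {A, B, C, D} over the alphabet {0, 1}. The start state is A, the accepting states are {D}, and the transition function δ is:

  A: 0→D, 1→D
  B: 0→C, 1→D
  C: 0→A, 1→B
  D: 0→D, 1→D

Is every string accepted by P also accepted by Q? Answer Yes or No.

Yes

Converting the expression P to a DFA (subset construction, then merging equivalent states) gives the minimal DFA with states {p0, p1, p2, p3}, start state p0, accepting states {p1, p3} and transitions p0: 0→p1, 1→p2; p1: 0→p3, 1→p1; p2: 0→p2, 1→p2; p3: 0→p3, 1→p2.
Exploring the product automaton P × Q from the start pair (p0, A), following both machines on each input symbol, reaches 4 state pairs: (p0, A), (p1, D), (p2, D), (p3, D).
P accepts in {p1, p3} and Q accepts in {D}. The reachable pairs whose P-component is accepting are (p1, D), (p3, D); in each of them the Q-component is accepting too, so the product for L(P) \ L(Q) (P-component accepting, Q-component rejecting) has no reachable accepting pair and the difference is empty.
Hence every string in L(P) is also in L(Q).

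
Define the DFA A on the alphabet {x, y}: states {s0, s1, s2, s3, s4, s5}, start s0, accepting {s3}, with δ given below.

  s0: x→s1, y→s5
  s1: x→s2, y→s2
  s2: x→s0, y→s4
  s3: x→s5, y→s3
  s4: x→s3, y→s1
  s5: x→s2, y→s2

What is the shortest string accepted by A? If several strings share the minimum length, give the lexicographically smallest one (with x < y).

xxyx

A breadth-first search from s0 reaches an accepting state first via the path s0 → s1 → s2 → s4 → s3 on input xxyx.
No string of length < 4 is accepted (BFS exhausts all shorter strings without reaching an accepting state), and xxyx is the lexicographically least accepting string of length 4.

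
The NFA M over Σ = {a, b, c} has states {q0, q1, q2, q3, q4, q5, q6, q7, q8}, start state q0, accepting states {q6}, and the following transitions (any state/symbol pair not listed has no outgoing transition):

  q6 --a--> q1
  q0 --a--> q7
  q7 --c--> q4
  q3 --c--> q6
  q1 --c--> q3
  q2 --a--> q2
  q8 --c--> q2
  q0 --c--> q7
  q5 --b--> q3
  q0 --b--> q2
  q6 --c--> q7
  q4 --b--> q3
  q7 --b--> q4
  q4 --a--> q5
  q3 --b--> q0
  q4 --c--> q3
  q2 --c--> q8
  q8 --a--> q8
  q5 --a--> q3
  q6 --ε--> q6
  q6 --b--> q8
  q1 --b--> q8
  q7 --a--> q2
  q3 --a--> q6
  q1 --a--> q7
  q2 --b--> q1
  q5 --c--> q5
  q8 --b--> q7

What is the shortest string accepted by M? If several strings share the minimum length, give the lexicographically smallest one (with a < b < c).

abba

A breadth-first search from q0 reaches an accepting state first via the path q0 → q7 → q4 → q3 → q6 on input abba.
No string of length < 4 is accepted (BFS exhausts all shorter strings without reaching an accepting state), and abba is the lexicographically least accepting string of length 4.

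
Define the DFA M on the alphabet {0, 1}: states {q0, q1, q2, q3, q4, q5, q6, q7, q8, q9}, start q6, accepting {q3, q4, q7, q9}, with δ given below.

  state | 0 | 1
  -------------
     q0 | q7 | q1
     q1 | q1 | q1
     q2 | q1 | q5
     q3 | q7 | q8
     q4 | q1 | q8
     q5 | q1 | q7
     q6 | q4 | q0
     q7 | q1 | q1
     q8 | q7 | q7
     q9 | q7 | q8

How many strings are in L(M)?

The useful subgraph on states {q0, q4, q6, q7, q8} is acyclic, so L(M) is finite; the longest accepting path visits 4 useful states, giving maximum string length 3.
Counting accepting paths from q6 by length: 1 of length 1, 1 of length 2, 2 of length 3. Total 4.

4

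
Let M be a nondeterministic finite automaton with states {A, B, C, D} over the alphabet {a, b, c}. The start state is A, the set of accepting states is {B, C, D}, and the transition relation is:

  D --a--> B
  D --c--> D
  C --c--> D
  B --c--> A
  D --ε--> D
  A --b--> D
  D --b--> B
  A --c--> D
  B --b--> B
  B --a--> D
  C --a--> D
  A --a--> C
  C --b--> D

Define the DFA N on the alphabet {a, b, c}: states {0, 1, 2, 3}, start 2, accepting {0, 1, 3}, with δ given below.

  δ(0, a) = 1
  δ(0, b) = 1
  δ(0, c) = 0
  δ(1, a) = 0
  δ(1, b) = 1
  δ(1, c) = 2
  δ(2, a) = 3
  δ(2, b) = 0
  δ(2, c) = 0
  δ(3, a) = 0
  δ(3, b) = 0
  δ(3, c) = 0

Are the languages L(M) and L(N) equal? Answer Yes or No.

Yes

Exploring the product automaton M × N from the start pair (A, 2), following both machines on each input symbol, reaches 4 state pairs: (A, 2), (C, 3), (D, 0), (B, 1).
M accepts in {B, C, D} and N accepts in {0, 1, 3}. In every reachable pair the two components are either both accepting — (C, 3), (D, 0), (B, 1) — or both non-accepting, so no string is accepted by exactly one of the machines: L(M) \ L(N) and L(N) \ L(M) are both empty.
Hence every string is accepted by M iff it is accepted by N, and the two languages coincide.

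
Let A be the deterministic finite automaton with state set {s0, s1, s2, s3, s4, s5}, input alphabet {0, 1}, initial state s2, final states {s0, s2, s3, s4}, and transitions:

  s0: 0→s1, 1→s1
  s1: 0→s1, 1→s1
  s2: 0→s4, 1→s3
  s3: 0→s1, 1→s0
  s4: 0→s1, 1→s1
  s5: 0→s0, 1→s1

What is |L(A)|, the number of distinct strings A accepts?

4

The useful subgraph on states {s0, s2, s3, s4} is acyclic, so L(A) is finite; the longest accepting path visits 3 useful states, giving maximum string length 2.
Counting accepting paths from s2 by length: 1 of length 0, 2 of length 1, 1 of length 2. Total 4.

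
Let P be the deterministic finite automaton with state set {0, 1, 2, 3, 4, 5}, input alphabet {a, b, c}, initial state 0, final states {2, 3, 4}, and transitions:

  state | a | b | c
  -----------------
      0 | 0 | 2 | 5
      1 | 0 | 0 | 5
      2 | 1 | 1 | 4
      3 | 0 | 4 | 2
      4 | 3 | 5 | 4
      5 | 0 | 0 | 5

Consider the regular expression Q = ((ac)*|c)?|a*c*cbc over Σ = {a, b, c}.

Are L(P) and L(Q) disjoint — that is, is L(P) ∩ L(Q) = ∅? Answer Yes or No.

Converting the expression Q to a DFA (subset construction, then merging equivalent states) gives the minimal DFA with states {q0, q1, q2, q3, q4, q5, q6, q7, q8, q9, q10}, start state q0, accepting states {q0, q3, q5, q9, q10} and transitions q0: a→q1, b→q2, c→q3; q1: a→q4, b→q2, c→q5; q2: a→q2, b→q2, c→q2; q3: a→q2, b→q6, c→q7; q4: a→q4, b→q2, c→q7; q5: a→q8, b→q6, c→q7; q6: a→q2, b→q2, c→q9; q7: a→q2, b→q6, c→q7; q8: a→q2, b→q2, c→q10; q9: a→q2, b→q2, c→q2; q10: a→q8, b→q2, c→q2.
Exploring the product automaton P × Q from the start pair (0, q0), following both machines on each input symbol, reaches 16 state pairs: (0, q0), (0, q1), (2, q2), (5, q3), (0, q4), (5, q5), (1, q2), (4, q2), (0, q2), (0, q6), (5, q7), (0, q8), (5, q2), (3, q2), (5, q9), (5, q10).
P accepts in {2, 3, 4} and Q accepts in {q0, q3, q5, q9, q10}; no reachable pair has both components accepting, so no string drives both machines to acceptance simultaneously and L(P) ∩ L(Q) = ∅.
So no string is accepted by both, and the intersection is empty.

Yes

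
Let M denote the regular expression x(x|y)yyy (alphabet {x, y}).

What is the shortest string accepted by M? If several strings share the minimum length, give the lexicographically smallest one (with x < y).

xxyyy

By inspection of the expression, no string of length less than 5 matches, and xxyyy is the lexicographically first match of length 5.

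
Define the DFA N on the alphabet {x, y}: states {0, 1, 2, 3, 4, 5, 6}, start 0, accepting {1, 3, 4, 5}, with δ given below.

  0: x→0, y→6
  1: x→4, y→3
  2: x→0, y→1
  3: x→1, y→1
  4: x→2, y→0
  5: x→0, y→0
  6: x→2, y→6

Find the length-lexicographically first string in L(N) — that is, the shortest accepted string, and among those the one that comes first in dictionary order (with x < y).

A breadth-first search from 0 reaches an accepting state first via the path 0 → 6 → 2 → 1 on input yxy.
No string of length < 3 is accepted (BFS exhausts all shorter strings without reaching an accepting state), and yxy is the lexicographically least accepting string of length 3.

yxy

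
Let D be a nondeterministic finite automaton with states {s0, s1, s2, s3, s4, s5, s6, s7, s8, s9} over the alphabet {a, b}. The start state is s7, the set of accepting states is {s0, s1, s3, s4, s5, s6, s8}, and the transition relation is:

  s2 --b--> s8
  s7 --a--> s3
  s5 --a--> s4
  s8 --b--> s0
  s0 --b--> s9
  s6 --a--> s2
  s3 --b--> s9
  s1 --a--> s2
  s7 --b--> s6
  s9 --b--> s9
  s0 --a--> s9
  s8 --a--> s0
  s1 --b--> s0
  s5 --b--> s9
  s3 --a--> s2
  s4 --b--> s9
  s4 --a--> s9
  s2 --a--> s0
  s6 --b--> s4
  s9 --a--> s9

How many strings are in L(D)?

11

The useful subgraph on states {s0, s2, s3, s4, s6, s7, s8} is acyclic, so L(D) is finite; the longest accepting path visits 5 useful states, giving maximum string length 4.
Counting accepting paths from s7 by length: 2 of length 1, 1 of length 2, 4 of length 3, 4 of length 4. Total 11.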